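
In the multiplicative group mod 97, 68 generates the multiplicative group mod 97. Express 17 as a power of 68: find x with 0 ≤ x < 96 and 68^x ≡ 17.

77

Baby-step giant-step with m = ceil(sqrt(96)) = 10.
Baby table (68^j mod 97 for j=0..9):
  0:1  1:68  2:65  3:55  4:54  5:83  6:18  7:60
  8:6  9:20
Giant step factor: 68^(-10) ≡ 49 (mod 97).
Scan 17·49^i mod 97 for i = 0, 1, …:
  i=0: 17   i=1: 57   i=2: 77   i=3: 87
  i=4: 92   i=5: 46   i=6: 23   i=7: 60
Match at i=7, j=7: x = 7·10 + 7 = 77.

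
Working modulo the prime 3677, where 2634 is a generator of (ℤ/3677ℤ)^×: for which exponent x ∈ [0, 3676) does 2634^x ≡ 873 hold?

2484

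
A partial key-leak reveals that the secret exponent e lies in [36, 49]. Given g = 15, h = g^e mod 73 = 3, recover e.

42

Compute 15^36 mod 73 = 72, then multiply by 15 repeatedly:
  15^36=72  15^37=58  15^38=67  15^39=56  15^40=37
  15^41=44  15^42=3
Found 3 at exponent 42.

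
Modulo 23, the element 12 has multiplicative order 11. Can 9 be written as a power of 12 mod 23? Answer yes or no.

yes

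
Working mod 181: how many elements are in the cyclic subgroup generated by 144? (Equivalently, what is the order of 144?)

45

The order of 144 must divide p − 1 = 180 = 2^2 · 3^2 · 5.
Divisors: 1, 2, 3, 4, 5, 6, 9, 10, 12, 15, 18, 20, 30, 36, 45, 60, 90, 180.
Check each in increasing order: 144^1 ≡ 144;  144^2 ≡ 102;  144^3 ≡ 27;  144^4 ≡ 87;  144^5 ≡ 39;  144^6 ≡ 5;  144^9 ≡ 135;  144^10 ≡ 73;  144^12 ≡ 25;  144^15 ≡ 132;  144^18 ≡ 125;  144^20 ≡ 80;  144^30 ≡ 48;  144^36 ≡ 59;  144^45 ≡ 1.
Smallest exponent giving 1 is 45.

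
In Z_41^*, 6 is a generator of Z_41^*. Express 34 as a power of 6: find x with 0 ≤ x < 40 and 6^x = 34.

19

Successive powers of 6 modulo 41:
  6^0=1  6^1=6  6^2=36  6^3=11  6^4=25  6^5=27
  6^6=39  6^7=29  6^8=10  6^9=19  6^10=32  6^11=28
  6^12=4  6^13=24  6^14=21  6^15=3  6^16=18  6^17=26
  6^18=33  6^19=34
So 6^19 ≡ 34 (mod 41), giving x = 19.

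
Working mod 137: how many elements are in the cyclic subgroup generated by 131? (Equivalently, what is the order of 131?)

The order of 131 must divide p − 1 = 136 = 2^3 · 17.
Divisors: 1, 2, 4, 8, 17, 34, 68, 136.
Check each in increasing order: 131^1 ≡ 131;  131^2 ≡ 36;  131^4 ≡ 63;  131^8 ≡ 133;  131^17 ≡ 41;  131^34 ≡ 37;  131^68 ≡ 136;  131^136 ≡ 1.
Smallest exponent giving 1 is 136.

136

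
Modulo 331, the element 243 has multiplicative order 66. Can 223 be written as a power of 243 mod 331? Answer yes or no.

yes

223 ∈ ⟨243⟩ iff 223^66 ≡ 1 (mod 331), since |⟨243⟩| = 66.
223^66 mod 331 = 1.
Since 1 = 1, 223 lies in the subgroup.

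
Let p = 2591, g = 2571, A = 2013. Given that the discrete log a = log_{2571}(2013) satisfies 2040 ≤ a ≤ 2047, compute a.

2041

Compute 2571^2040 mod 2591 = 288, then multiply by 2571 repeatedly:
  2571^2040=288  2571^2041=2013
Found 2013 at exponent 2041.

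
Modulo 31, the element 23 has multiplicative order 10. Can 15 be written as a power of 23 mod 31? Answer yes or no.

15 ∈ ⟨23⟩ iff 15^10 ≡ 1 (mod 31), since |⟨23⟩| = 10.
15^10 mod 31 = 1.
Since 1 = 1, 15 lies in the subgroup.

yes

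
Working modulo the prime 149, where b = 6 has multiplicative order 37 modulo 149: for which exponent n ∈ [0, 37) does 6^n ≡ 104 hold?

Successive powers of 6 modulo 149:
  6^0=1  6^1=6  6^2=36  6^3=67  6^4=104
So 6^4 ≡ 104 (mod 149), giving n = 4.

4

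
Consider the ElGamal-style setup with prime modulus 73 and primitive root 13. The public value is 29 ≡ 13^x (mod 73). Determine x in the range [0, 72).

25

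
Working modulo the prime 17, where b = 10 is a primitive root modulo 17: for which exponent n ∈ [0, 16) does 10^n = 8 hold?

14

Successive powers of 10 modulo 17:
  10^0=1  10^1=10  10^2=15  10^3=14  10^4=4  10^5=6
  10^6=9  10^7=5  10^8=16  10^9=7  10^10=2  10^11=3
  10^12=13  10^13=11  10^14=8
So 10^14 ≡ 8 (mod 17), giving n = 14.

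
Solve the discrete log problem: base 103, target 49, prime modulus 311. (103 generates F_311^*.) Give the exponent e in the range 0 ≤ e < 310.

Baby-step giant-step with m = ceil(sqrt(310)) = 18.
Baby table (103^j mod 311 for j=0..17):
  0:1  1:103  2:35  3:184  4:292  5:220  6:268  7:236
  8:50  9:174  10:195  11:181  12:294  13:115  14:27  15:293
  16:12  17:303
Giant step factor: 103^(-18) ≡ 214 (mod 311).
Scan 49·214^i mod 311 for i = 0, 1, …:
  i=0: 49   i=1: 223   i=2: 139   i=3: 201
  i=4: 96   i=5: 18   i=6: 120   i=7: 178
  i=8: 150   i=9: 67     …   i=13: 163
  i=14: 50
Match at i=14, j=8: e = 14·18 + 8 = 260.

260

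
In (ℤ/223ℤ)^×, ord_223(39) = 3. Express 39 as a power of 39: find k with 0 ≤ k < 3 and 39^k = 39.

1

Successive powers of 39 modulo 223:
  39^0=1  39^1=39
So 39^1 ≡ 39 (mod 223), giving k = 1.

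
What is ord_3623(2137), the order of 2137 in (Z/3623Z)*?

3622

The order of 2137 must divide p − 1 = 3622 = 2 · 1811.
Divisors: 1, 2, 1811, 3622.
Check each in increasing order: 2137^1 ≡ 2137;  2137^2 ≡ 1789;  2137^1811 ≡ 3622;  2137^3622 ≡ 1.
Smallest exponent giving 1 is 3622.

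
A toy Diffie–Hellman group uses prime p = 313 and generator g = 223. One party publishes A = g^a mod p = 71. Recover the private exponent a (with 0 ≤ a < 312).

150

Baby-step giant-step with m = ceil(sqrt(312)) = 18.
Baby table (223^j mod 313 for j=0..17):
  0:1  1:223  2:275  3:290  4:192  5:248  6:216  7:279
  8:243  9:40  10:156  11:45  12:19  13:168  14:217  15:189
  16:205  17:17
Giant step factor: 223^(-18) ≡ 161 (mod 313).
Scan 71·161^i mod 313 for i = 0, 1, …:
  i=0: 71   i=1: 163   i=2: 264   i=3: 249
  i=4: 25   i=5: 269   i=6: 115   i=7: 48
  i=8: 216
Match at i=8, j=6: a = 8·18 + 6 = 150.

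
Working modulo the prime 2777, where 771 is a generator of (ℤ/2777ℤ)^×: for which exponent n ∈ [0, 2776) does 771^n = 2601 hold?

2436

Baby-step giant-step with m = ceil(sqrt(2776)) = 53.
Baby table (771^j mod 2777 for j=0..52):
  0:1  1:771  2:163  3:708  4:1576  5:1547  6:1404  7:2231
  8:1138  9:2643  10:2212  11:374  12:2323  13:2645  14:977  15:700
  16:962  17:243  18:1294  19:731  20:2647  21:2519  22:1026  23:2378
  24:618  25:1611  26:762  27:1555  28:2018  29:758  30:1248  31:1366
  32:703  33:498  34:732  35:641  36:2682  37:1734  38:1177  39:2165
  40:238  41:216  42:2693  43:1884  44:193  45:1622  46:912  47:571
  48:1475  49:1432  50:1603  51:148  52:251
Giant step factor: 771^(-53) ≡ 2630 (mod 2777).
Scan 2601·2630^i mod 2777 for i = 0, 1, …:
  i=0: 2601   i=1: 879   i=2: 1306   i=3: 2408
  i=4: 1480   i=5: 1823   i=6: 1388   i=7: 1462
  i=8: 1692   i=9: 1206     …   i=44: 1907
  i=45: 148
Match at i=45, j=51: n = 45·53 + 51 = 2436.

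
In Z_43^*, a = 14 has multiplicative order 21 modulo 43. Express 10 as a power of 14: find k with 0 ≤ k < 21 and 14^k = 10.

11

Successive powers of 14 modulo 43:
  14^0=1  14^1=14  14^2=24  14^3=35  14^4=17  14^5=23
  14^6=21  14^7=36  14^8=31  14^9=4  14^10=13  14^11=10
So 14^11 ≡ 10 (mod 43), giving k = 11.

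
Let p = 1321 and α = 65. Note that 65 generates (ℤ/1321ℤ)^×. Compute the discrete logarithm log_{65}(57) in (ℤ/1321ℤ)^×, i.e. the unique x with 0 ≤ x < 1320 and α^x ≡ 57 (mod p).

Baby-step giant-step with m = ceil(sqrt(1320)) = 37.
Baby table (65^j mod 1321 for j=0..36):
  0:1  1:65  2:262  3:1178  4:1273  5:843  6:634  7:259
  8:983  9:487  10:1272  11:778  12:372  13:402  14:1031  15:965
  16:638  17:519  18:710  19:1236  20:1080  21:187  22:266  23:117
  24:1000  25:271  26:442  27:989  28:877  29:202  30:1241  31:84
  32:176  33:872  34:1198  35:1252  36:799
Giant step factor: 65^(-37) ≡ 1140 (mod 1321).
Scan 57·1140^i mod 1321 for i = 0, 1, …:
  i=0: 57   i=1: 251   i=2: 804   i=3: 1107
  i=4: 425   i=5: 1014   i=6: 85   i=7: 467
  i=8: 17   i=9: 886     …   i=23: 786
  i=24: 402
Match at i=24, j=13: x = 24·37 + 13 = 901.

901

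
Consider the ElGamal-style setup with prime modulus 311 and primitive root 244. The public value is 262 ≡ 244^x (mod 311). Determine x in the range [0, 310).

Baby-step giant-step with m = ceil(sqrt(310)) = 18.
Baby table (244^j mod 311 for j=0..17):
  0:1  1:244  2:135  3:285  4:187  5:222  6:54  7:114
  8:137  9:151  10:146  11:170  12:117  13:247  14:245  15:68
  16:109  17:161
Giant step factor: 244^(-18) ≡ 73 (mod 311).
Scan 262·73^i mod 311 for i = 0, 1, …:
  i=0: 262   i=1: 155   i=2: 119   i=3: 290
  i=4: 22   i=5: 51   i=6: 302   i=7: 276
  i=8: 244
Match at i=8, j=1: x = 8·18 + 1 = 145.

145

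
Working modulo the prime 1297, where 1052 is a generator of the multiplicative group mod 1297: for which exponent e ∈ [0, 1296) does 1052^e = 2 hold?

658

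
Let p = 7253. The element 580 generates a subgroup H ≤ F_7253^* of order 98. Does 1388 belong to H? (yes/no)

1388 ∈ ⟨580⟩ iff 1388^98 ≡ 1 (mod 7253), since |⟨580⟩| = 98.
1388^98 mod 7253 = 1426.
Since 1426 ≠ 1, 1388 does not lie in the subgroup.

no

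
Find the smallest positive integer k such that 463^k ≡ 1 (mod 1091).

The order of 463 must divide p − 1 = 1090 = 2 · 5 · 109.
Divisors: 1, 2, 5, 10, 109, 218, 545, 1090.
Check each in increasing order: 463^1 ≡ 463;  463^2 ≡ 533;  463^5 ≡ 65;  463^10 ≡ 952;  463^109 ≡ 93;  463^218 ≡ 1012;  463^545 ≡ 1.
Smallest exponent giving 1 is 545.

545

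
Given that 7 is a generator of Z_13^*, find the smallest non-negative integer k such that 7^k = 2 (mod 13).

11

Successive powers of 7 modulo 13:
  7^0=1  7^1=7  7^2=10  7^3=5  7^4=9  7^5=11
  7^6=12  7^7=6  7^8=3  7^9=8  7^10=4  7^11=2
So 7^11 ≡ 2 (mod 13), giving k = 11.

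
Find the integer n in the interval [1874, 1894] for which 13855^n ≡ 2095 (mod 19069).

1893

Compute 13855^1874 mod 19069 = 15532, then multiply by 13855 repeatedly:
  13855^1874=15532  13855^1875=2195  13855^1876=15739  13855^1877=9830  13855^1878=3852
  13855^1879=14398  13855^1880=3481  13855^1881=3754  13855^1882=10507  13855^1883=1739
  13855^1884=9698  13855^1885=5616  13855^1886=8160  13855^1887=15768  13855^1888=11176
  13855^1889=3200  13855^1890=575  13855^1891=14852  13855^1892=881  13855^1893=2095
Found 2095 at exponent 1893.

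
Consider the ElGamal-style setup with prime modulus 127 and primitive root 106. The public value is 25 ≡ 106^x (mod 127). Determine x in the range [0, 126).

96

Baby-step giant-step with m = ceil(sqrt(126)) = 12.
Baby table (106^j mod 127 for j=0..11):
  0:1  1:106  2:60  3:10  4:44  5:92  6:100  7:59
  8:31  9:111  10:82  11:56
Giant step factor: 106^(-12) ≡ 50 (mod 127).
Scan 25·50^i mod 127 for i = 0, 1, …:
  i=0: 25   i=1: 107   i=2: 16   i=3: 38
  i=4: 122   i=5: 4   i=6: 73   i=7: 94
  i=8: 1
Match at i=8, j=0: x = 8·12 + 0 = 96.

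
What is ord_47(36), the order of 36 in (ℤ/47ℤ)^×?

The order of 36 must divide p − 1 = 46 = 2 · 23.
Divisors: 1, 2, 23, 46.
Check each in increasing order: 36^1 ≡ 36;  36^2 ≡ 27;  36^23 ≡ 1.
Smallest exponent giving 1 is 23.

23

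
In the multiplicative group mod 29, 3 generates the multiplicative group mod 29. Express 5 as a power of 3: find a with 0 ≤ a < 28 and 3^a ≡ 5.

Successive powers of 3 modulo 29:
  3^0=1  3^1=3  3^2=9  3^3=27  3^4=23  3^5=11
  3^6=4  3^7=12  3^8=7  3^9=21  3^10=5
So 3^10 ≡ 5 (mod 29), giving a = 10.

10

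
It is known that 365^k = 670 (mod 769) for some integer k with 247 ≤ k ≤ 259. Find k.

Compute 365^247 mod 769 = 418, then multiply by 365 repeatedly:
  365^247=418  365^248=308  365^249=146  365^250=229  365^251=533
  365^252=757  365^253=234  365^254=51  365^255=159  365^256=360
  365^257=670
Found 670 at exponent 257.

257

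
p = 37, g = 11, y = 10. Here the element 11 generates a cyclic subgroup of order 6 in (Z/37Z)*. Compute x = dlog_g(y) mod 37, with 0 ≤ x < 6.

Successive powers of 11 modulo 37:
  11^0=1  11^1=11  11^2=10
So 11^2 ≡ 10 (mod 37), giving x = 2.

2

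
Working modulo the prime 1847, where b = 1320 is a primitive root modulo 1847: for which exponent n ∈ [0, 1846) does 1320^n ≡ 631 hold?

Baby-step giant-step with m = ceil(sqrt(1846)) = 43.
Baby table (1320^j mod 1847 for j=0..42):
  0:1  1:1320  2:679  3:485  4:1138  5:549  6:656  7:1524
  8:297  9:476  10:340  11:1826  12:1832  13:517  14:897  15:113
  16:1400  17:1000  18:1242  19:1151  20:1086  21:248  22:441  23:315
  24:225  25:1480  26:1321  27:152  28:1164  29:1623  30:1687  31:1205
  32:333  33:1821  34:773  35:816  36:319  37:1811  38:502  39:1414
  40:1010  41:1513  42:553
Giant step factor: 1320^(-43) ≡ 1342 (mod 1847).
Scan 631·1342^i mod 1847 for i = 0, 1, …:
  i=0: 631   i=1: 876   i=2: 900   i=3: 1709
  i=4: 1351   i=5: 1135   i=6: 1242
Match at i=6, j=18: n = 6·43 + 18 = 276.

276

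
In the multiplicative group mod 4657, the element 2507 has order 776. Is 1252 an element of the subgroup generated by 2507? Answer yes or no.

yes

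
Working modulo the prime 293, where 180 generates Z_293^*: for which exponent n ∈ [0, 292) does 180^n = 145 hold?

46

Baby-step giant-step with m = ceil(sqrt(292)) = 18.
Baby table (180^j mod 293 for j=0..17):
  0:1  1:180  2:170  3:128  4:186  5:78  6:269  7:75
  8:22  9:151  10:224  11:179  12:283  13:251  14:58  15:185
  16:191  17:99
Giant step factor: 180^(-18) ≡ 199 (mod 293).
Scan 145·199^i mod 293 for i = 0, 1, …:
  i=0: 145   i=1: 141   i=2: 224
Match at i=2, j=10: n = 2·18 + 10 = 46.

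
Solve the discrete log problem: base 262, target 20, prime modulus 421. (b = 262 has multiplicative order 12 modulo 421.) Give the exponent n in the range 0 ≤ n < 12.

Successive powers of 262 modulo 421:
  262^0=1  262^1=262  262^2=21  262^3=29  262^4=20
So 262^4 ≡ 20 (mod 421), giving n = 4.

4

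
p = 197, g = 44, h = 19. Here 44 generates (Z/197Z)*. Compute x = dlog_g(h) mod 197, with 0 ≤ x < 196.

Baby-step giant-step with m = ceil(sqrt(196)) = 14.
Baby table (44^j mod 197 for j=0..13):
  0:1  1:44  2:163  3:80  4:171  5:38  6:96  7:87
  8:85  9:194  10:65  11:102  12:154  13:78
Giant step factor: 44^(-14) ≡ 19 (mod 197).
Scan 19·19^i mod 197 for i = 0, 1, …:
  i=0: 19   i=1: 164   i=2: 161   i=3: 104
  i=4: 6   i=5: 114   i=6: 196   i=7: 178
  i=8: 33   i=9: 36   i=10: 93   i=11: 191
  i=12: 83   i=13: 1
Match at i=13, j=0: x = 13·14 + 0 = 182.

182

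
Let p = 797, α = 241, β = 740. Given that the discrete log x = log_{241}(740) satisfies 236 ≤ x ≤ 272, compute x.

262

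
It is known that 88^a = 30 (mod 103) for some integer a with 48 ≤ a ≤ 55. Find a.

48

Compute 88^48 mod 103 = 30, then multiply by 88 repeatedly:
  88^48=30
Found 30 at exponent 48.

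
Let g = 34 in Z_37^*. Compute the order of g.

9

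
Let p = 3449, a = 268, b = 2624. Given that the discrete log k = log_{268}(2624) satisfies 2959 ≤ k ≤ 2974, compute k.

Compute 268^2959 mod 3449 = 679, then multiply by 268 repeatedly:
  268^2959=679  268^2960=2624
Found 2624 at exponent 2960.

2960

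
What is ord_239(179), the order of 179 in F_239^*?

The order of 179 must divide p − 1 = 238 = 2 · 7 · 17.
Divisors: 1, 2, 7, 14, 17, 34, 119, 238.
Check each in increasing order: 179^1 ≡ 179;  179^2 ≡ 15;  179^7 ≡ 172;  179^14 ≡ 187;  179^17 ≡ 195;  179^34 ≡ 24;  179^119 ≡ 238;  179^238 ≡ 1.
Smallest exponent giving 1 is 238.

238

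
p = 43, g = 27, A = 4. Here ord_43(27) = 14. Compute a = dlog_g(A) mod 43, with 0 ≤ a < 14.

4

Successive powers of 27 modulo 43:
  27^0=1  27^1=27  27^2=41  27^3=32  27^4=4
So 27^4 ≡ 4 (mod 43), giving a = 4.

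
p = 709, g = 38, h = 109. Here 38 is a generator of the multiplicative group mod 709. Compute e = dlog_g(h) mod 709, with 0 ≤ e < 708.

Baby-step giant-step with m = ceil(sqrt(708)) = 27.
Baby table (38^j mod 709 for j=0..26):
  0:1  1:38  2:26  3:279  4:676  5:164  6:560  7:10
  8:380  9:260  10:663  11:379  12:222  13:637  14:100  15:255
  16:473  17:249  18:245  19:93  20:698  21:291  22:423  23:476
  24:363  25:323  26:221
Giant step factor: 38^(-27) ≡ 58 (mod 709).
Scan 109·58^i mod 709 for i = 0, 1, …:
  i=0: 109   i=1: 650   i=2: 123   i=3: 44
  i=4: 425   i=5: 544   i=6: 356   i=7: 87
  i=8: 83   i=9: 560
Match at i=9, j=6: e = 9·27 + 6 = 249.

249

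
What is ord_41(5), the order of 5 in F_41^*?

20

The order of 5 must divide p − 1 = 40 = 2^3 · 5.
Divisors: 1, 2, 4, 5, 8, 10, 20, 40.
Check each in increasing order: 5^1 ≡ 5;  5^2 ≡ 25;  5^4 ≡ 10;  5^5 ≡ 9;  5^8 ≡ 18;  5^10 ≡ 40;  5^20 ≡ 1.
Smallest exponent giving 1 is 20.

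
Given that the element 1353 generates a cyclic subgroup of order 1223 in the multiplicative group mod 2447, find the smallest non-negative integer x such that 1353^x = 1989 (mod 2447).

1114

Baby-step giant-step with m = ceil(sqrt(1223)) = 35.
Baby table (1353^j mod 2447 for j=0..34):
  0:1  1:1353  2:253  3:2176  4:387  5:2400  6:31  7:344
  8:502  9:1387  10:2209  11:990  12:961  13:876  14:880  15:1398
  16:2410  17:1326  18:427  19:239  20:363  21:1739  22:1300  23:1954
  24:1002  25:68  26:1465  27:75  28:1148  29:1846  30:1698  31:2108
  32:1369  33:2325  34:1330
Giant step factor: 1353^(-35) ≡ 1028 (mod 2447).
Scan 1989·1028^i mod 2447 for i = 0, 1, …:
  i=0: 1989   i=1: 1447   i=2: 2187   i=3: 1890
  i=4: 2   i=5: 2056   i=6: 1807   i=7: 323
  i=8: 1699   i=9: 1861     …   i=30: 2206
  i=31: 1846
Match at i=31, j=29: x = 31·35 + 29 = 1114.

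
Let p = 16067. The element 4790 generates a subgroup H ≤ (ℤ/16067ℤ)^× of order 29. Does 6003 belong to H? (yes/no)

no

6003 ∈ ⟨4790⟩ iff 6003^29 ≡ 1 (mod 16067), since |⟨4790⟩| = 29.
6003^29 mod 16067 = 11910.
Since 11910 ≠ 1, 6003 does not lie in the subgroup.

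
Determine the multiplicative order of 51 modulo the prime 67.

66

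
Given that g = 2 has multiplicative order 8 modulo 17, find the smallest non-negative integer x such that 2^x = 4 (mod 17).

Successive powers of 2 modulo 17:
  2^0=1  2^1=2  2^2=4
So 2^2 ≡ 4 (mod 17), giving x = 2.

2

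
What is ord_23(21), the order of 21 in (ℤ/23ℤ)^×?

The order of 21 must divide p − 1 = 22 = 2 · 11.
Divisors: 1, 2, 11, 22.
Check each in increasing order: 21^1 ≡ 21;  21^2 ≡ 4;  21^11 ≡ 22;  21^22 ≡ 1.
Smallest exponent giving 1 is 22.

22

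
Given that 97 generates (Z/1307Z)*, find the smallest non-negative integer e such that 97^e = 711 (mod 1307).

Baby-step giant-step with m = ceil(sqrt(1306)) = 37.
Baby table (97^j mod 1307 for j=0..36):
  0:1  1:97  2:260  3:387  4:943  5:1288  6:771  7:288
  8:489  9:381  10:361  11:1035  12:1063  13:1165  14:603  15:983
  16:1247  17:715  18:84  19:306  20:928  21:1140  22:792  23:1018
  24:721  25:666  26:559  27:636  28:263  29:678  30:416  31:1142
  32:986  33:231  34:188  35:1245  36:521
Giant step factor: 97^(-37) ≡ 1304 (mod 1307).
Scan 711·1304^i mod 1307 for i = 0, 1, …:
  i=0: 711   i=1: 481   i=2: 1171   i=3: 408
  i=4: 83   i=5: 1058   i=6: 747   i=7: 373
  i=8: 188
Match at i=8, j=34: e = 8·37 + 34 = 330.

330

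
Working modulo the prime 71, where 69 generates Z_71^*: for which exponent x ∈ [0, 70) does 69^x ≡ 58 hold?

24

Baby-step giant-step with m = ceil(sqrt(70)) = 9.
Baby table (69^j mod 71 for j=0..8):
  0:1  1:69  2:4  3:63  4:16  5:39  6:64  7:14
  8:43
Giant step factor: 69^(-9) ≡ 52 (mod 71).
Scan 58·52^i mod 71 for i = 0, 1, …:
  i=0: 58   i=1: 34   i=2: 64
Match at i=2, j=6: x = 2·9 + 6 = 24.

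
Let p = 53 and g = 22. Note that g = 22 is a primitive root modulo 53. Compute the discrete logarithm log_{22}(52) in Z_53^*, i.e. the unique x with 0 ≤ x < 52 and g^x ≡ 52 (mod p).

26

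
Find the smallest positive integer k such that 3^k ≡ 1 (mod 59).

The order of 3 must divide p − 1 = 58 = 2 · 29.
Divisors: 1, 2, 29, 58.
Check each in increasing order: 3^1 ≡ 3;  3^2 ≡ 9;  3^29 ≡ 1.
Smallest exponent giving 1 is 29.

29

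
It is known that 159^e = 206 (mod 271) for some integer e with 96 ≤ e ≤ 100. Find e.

100

Compute 159^96 mod 271 = 55, then multiply by 159 repeatedly:
  159^96=55  159^97=73  159^98=225  159^99=3  159^100=206
Found 206 at exponent 100.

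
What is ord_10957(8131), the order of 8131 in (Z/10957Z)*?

10956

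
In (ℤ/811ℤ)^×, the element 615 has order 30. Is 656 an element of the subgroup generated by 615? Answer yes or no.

no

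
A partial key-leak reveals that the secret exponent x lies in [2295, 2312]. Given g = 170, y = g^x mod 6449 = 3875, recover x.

Compute 170^2295 mod 6449 = 4270, then multiply by 170 repeatedly:
  170^2295=4270  170^2296=3612  170^2297=1385  170^2298=3286  170^2299=4006
  170^2300=3875
Found 3875 at exponent 2300.

2300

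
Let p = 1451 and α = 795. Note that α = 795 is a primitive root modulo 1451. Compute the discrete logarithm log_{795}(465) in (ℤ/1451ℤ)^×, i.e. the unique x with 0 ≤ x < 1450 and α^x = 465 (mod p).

Baby-step giant-step with m = ceil(sqrt(1450)) = 39.
Baby table (795^j mod 1451 for j=0..38):
  0:1  1:795  2:840  3:340  4:414  5:1204  6:971  7:13
  8:178  9:763  10:67  11:1029  12:1142  13:1015  14:169  15:863
  16:1213  17:871  18:318  19:336  20:136  21:746  22:1062  23:1259
  24:1166  25:1232  26:15  27:317  28:992  29:747  30:406  31:648
  32:55  33:195  34:1219  35:1288  36:1005  37:925  38:1169
Giant step factor: 795^(-39) ≡ 69 (mod 1451).
Scan 465·69^i mod 1451 for i = 0, 1, …:
  i=0: 465   i=1: 163   i=2: 1090   i=3: 1209
  i=4: 714   i=5: 1383   i=6: 1112   i=7: 1276
  i=8: 984   i=9: 1150     …   i=19: 825
  i=20: 336
Match at i=20, j=19: x = 20·39 + 19 = 799.

799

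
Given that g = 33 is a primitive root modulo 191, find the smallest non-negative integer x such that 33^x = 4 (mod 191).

Successive powers of 33 modulo 191:
  33^0=1  33^1=33  33^2=134  33^3=29  33^4=2  33^5=66
  33^6=77  33^7=58  33^8=4
So 33^8 ≡ 4 (mod 191), giving x = 8.

8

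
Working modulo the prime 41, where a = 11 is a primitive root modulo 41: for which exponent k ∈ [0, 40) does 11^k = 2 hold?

22

Successive powers of 11 modulo 41:
  11^0=1  11^1=11  11^2=39  11^3=19  11^4=4  11^5=3
  11^6=33  11^7=35  11^8=16  11^9=12  11^10=9  11^11=17
  11^12=23  11^13=7  11^14=36  11^15=27  11^16=10  11^17=28
  11^18=21  11^19=26  11^20=40  11^21=30  11^22=2
So 11^22 ≡ 2 (mod 41), giving k = 22.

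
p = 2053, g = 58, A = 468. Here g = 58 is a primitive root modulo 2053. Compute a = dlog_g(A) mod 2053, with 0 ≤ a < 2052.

54

Baby-step giant-step with m = ceil(sqrt(2052)) = 46.
Baby table (58^j mod 2053 for j=0..45):
  0:1  1:58  2:1311  3:77  4:360  5:350  6:1823  7:1031
  8:261  9:767  10:1373  11:1620  12:1575  13:1018  14:1560  15:148
  16:372  17:1046  18:1131  19:1955  20:475  21:861  22:666  23:1674
  24:601  25:2010  26:1612  27:1111  28:795  29:944  30:1374  31:1678
  32:833  33:1095  34:1920  35:498  36:142  37:24  38:1392  39:669
  40:1848  41:428  42:188  43:639  44:108  45:105
Giant step factor: 58^(-46) ≡ 119 (mod 2053).
Scan 468·119^i mod 2053 for i = 0, 1, …:
  i=0: 468   i=1: 261
Match at i=1, j=8: a = 1·46 + 8 = 54.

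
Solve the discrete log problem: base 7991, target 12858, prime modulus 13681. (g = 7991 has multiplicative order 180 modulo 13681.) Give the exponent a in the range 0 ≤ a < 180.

145

Baby-step giant-step with m = ceil(sqrt(180)) = 14.
Baby table (7991^j mod 13681 for j=0..13):
  0:1  1:7991  2:6854  3:5271  4:10443  5:9594  6:11011  7:6390
  8:4998  9:4179  10:12749  11:8533  12:1099  13:12588
Giant step factor: 7991^(-14) ≡ 4659 (mod 13681).
Scan 12858·4659^i mod 13681 for i = 0, 1, …:
  i=0: 12858   i=1: 10004   i=2: 11150   i=3: 1093
  i=4: 2955   i=5: 4259   i=6: 5231   i=7: 5368
  i=8: 644   i=9: 4257   i=10: 9594
Match at i=10, j=5: a = 10·14 + 5 = 145.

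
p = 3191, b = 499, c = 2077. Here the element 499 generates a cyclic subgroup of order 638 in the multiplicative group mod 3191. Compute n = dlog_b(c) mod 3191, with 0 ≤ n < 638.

630

Baby-step giant-step with m = ceil(sqrt(638)) = 26.
Baby table (499^j mod 3191 for j=0..25):
  0:1  1:499  2:103  3:341  4:1036  5:22  6:1405  7:2266
  8:1120  9:455  10:484  11:2191  12:1987  13:2303  14:437  15:1075
  16:337  17:2231  18:2801  19:41  20:1313  21:1032  22:1217  23:993
  24:902  25:167
Giant step factor: 499^(-26) ≡ 1852 (mod 3191).
Scan 2077·1852^i mod 3191 for i = 0, 1, …:
  i=0: 2077   i=1: 1449   i=2: 3108   i=3: 2643
  i=4: 3033   i=5: 956   i=6: 2698   i=7: 2781
  i=8: 138   i=9: 296     …   i=23: 1884
  i=24: 1405
Match at i=24, j=6: n = 24·26 + 6 = 630.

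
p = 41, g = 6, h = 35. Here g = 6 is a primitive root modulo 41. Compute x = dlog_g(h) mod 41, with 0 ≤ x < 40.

21

Successive powers of 6 modulo 41:
  6^0=1  6^1=6  6^2=36  6^3=11  6^4=25  6^5=27
  6^6=39  6^7=29  6^8=10  6^9=19  6^10=32  6^11=28
  6^12=4  6^13=24  6^14=21  6^15=3  6^16=18  6^17=26
  6^18=33  6^19=34  6^20=40  6^21=35
So 6^21 ≡ 35 (mod 41), giving x = 21.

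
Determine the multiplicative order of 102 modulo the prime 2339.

1169

The order of 102 must divide p − 1 = 2338 = 2 · 7 · 167.
Divisors: 1, 2, 7, 14, 167, 334, 1169, 2338.
Check each in increasing order: 102^1 ≡ 102;  102^2 ≡ 1048;  102^7 ≡ 414;  102^14 ≡ 649;  102^167 ≡ 1065;  102^334 ≡ 2149;  102^1169 ≡ 1.
Smallest exponent giving 1 is 1169.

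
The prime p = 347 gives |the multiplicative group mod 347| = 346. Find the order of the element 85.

The order of 85 must divide p − 1 = 346 = 2 · 173.
Divisors: 1, 2, 173, 346.
Check each in increasing order: 85^1 ≡ 85;  85^2 ≡ 285;  85^173 ≡ 1.
Smallest exponent giving 1 is 173.

173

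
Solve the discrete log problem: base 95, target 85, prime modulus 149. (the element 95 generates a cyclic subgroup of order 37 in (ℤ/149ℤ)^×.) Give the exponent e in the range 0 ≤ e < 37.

2

Successive powers of 95 modulo 149:
  95^0=1  95^1=95  95^2=85
So 95^2 ≡ 85 (mod 149), giving e = 2.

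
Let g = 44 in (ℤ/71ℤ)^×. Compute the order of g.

70

The order of 44 must divide p − 1 = 70 = 2 · 5 · 7.
Divisors: 1, 2, 5, 7, 10, 14, 35, 70.
Check each in increasing order: 44^1 ≡ 44;  44^2 ≡ 19;  44^5 ≡ 51;  44^7 ≡ 46;  44^10 ≡ 45;  44^14 ≡ 57;  44^35 ≡ 70;  44^70 ≡ 1.
Smallest exponent giving 1 is 70.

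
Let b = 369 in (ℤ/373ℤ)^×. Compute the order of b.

The order of 369 must divide p − 1 = 372 = 2^2 · 3 · 31.
Divisors: 1, 2, 3, 4, 6, 12, 31, 62, 93, 124, 186, 372.
Check each in increasing order: 369^1 ≡ 369;  369^2 ≡ 16;  369^3 ≡ 309;  369^4 ≡ 256;  369^6 ≡ 366;  369^12 ≡ 49;  369^31 ≡ 88;  369^62 ≡ 284;  369^93 ≡ 1.
Smallest exponent giving 1 is 93.

93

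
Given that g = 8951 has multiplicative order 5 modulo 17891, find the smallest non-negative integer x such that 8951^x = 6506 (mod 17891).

Successive powers of 8951 modulo 17891:
  8951^0=1  8951^1=8951  8951^2=4503  8951^3=15821  8951^4=6506
So 8951^4 ≡ 6506 (mod 17891), giving x = 4.

4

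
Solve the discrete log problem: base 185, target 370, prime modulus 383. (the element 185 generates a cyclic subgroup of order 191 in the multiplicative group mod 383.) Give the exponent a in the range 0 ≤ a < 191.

108

Baby-step giant-step with m = ceil(sqrt(191)) = 14.
Baby table (185^j mod 383 for j=0..13):
  0:1  1:185  2:138  3:252  4:277  5:306  6:309  7:98
  8:129  9:119  10:184  11:336  12:114  13:25
Giant step factor: 185^(-14) ≡ 317 (mod 383).
Scan 370·317^i mod 383 for i = 0, 1, …:
  i=0: 370   i=1: 92   i=2: 56   i=3: 134
  i=4: 348   i=5: 12   i=6: 357   i=7: 184
Match at i=7, j=10: a = 7·14 + 10 = 108.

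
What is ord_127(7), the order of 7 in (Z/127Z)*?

The order of 7 must divide p − 1 = 126 = 2 · 3^2 · 7.
Divisors: 1, 2, 3, 6, 7, 9, 14, 18, 21, 42, 63, 126.
Check each in increasing order: 7^1 ≡ 7;  7^2 ≡ 49;  7^3 ≡ 89;  7^6 ≡ 47;  7^7 ≡ 75;  7^9 ≡ 119;  7^14 ≡ 37;  7^18 ≡ 64;  7^21 ≡ 108;  7^42 ≡ 107;  7^63 ≡ 126;  7^126 ≡ 1.
Smallest exponent giving 1 is 126.

126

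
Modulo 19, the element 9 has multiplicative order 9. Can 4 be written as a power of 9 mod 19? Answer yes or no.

4 ∈ ⟨9⟩ iff 4^9 ≡ 1 (mod 19), since |⟨9⟩| = 9.
4^9 mod 19 = 1.
Since 1 = 1, 4 lies in the subgroup.

yes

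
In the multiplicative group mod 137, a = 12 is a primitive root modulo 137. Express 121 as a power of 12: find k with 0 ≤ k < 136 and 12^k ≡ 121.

Baby-step giant-step with m = ceil(sqrt(136)) = 12.
Baby table (12^j mod 137 for j=0..11):
  0:1  1:12  2:7  3:84  4:49  5:40  6:69  7:6
  8:72  9:42  10:93  11:20
Giant step factor: 12^(-12) ≡ 4 (mod 137).
Scan 121·4^i mod 137 for i = 0, 1, …:
  i=0: 121   i=1: 73   i=2: 18   i=3: 72
Match at i=3, j=8: k = 3·12 + 8 = 44.

44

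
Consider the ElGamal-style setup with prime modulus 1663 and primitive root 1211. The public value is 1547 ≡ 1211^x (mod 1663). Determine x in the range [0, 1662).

22

Successive powers of 1211 modulo 1663:
  1211^0=1  1211^1=1211  1211^2=1418  1211^3=982  1211^4=157  1211^5=545
  1211^6=1447  1211^7=1178  1211^8=1367  1211^9=752  1211^10=1011  1211^11=353
  1211^12=92  1211^13=1654  1211^14=742  1211^15=542  1211^16=1140  1211^17=250
  1211^18=84  1211^19=281  1211^20=1039  1211^21=1001  1211^22=1547
So 1211^22 ≡ 1547 (mod 1663), giving x = 22.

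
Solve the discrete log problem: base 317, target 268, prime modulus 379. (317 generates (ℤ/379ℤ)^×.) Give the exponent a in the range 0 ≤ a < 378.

Baby-step giant-step with m = ceil(sqrt(378)) = 20.
Baby table (317^j mod 379 for j=0..19):
  0:1  1:317  2:54  3:63  4:263  5:370  6:179  7:272
  8:191  9:286  10:81  11:284  12:205  13:176  14:79  15:29
  16:97  17:50  18:311  19:47
Giant step factor: 317^(-20) ≡ 106 (mod 379).
Scan 268·106^i mod 379 for i = 0, 1, …:
  i=0: 268   i=1: 362   i=2: 93   i=3: 4
  i=4: 45   i=5: 222   i=6: 34   i=7: 193
  i=8: 371   i=9: 289   i=10: 314   i=11: 311
Match at i=11, j=18: a = 11·20 + 18 = 238.

238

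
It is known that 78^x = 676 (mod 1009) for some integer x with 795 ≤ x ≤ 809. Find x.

Compute 78^795 mod 1009 = 460, then multiply by 78 repeatedly:
  78^795=460  78^796=565  78^797=683  78^798=806  78^799=310
  78^800=973  78^801=219  78^802=938  78^803=516  78^804=897
  78^805=345  78^806=676
Found 676 at exponent 806.

806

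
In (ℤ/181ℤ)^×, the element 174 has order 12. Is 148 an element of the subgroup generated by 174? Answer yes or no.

148 ∈ ⟨174⟩ iff 148^12 ≡ 1 (mod 181), since |⟨174⟩| = 12.
148^12 mod 181 = 5.
Since 5 ≠ 1, 148 does not lie in the subgroup.

no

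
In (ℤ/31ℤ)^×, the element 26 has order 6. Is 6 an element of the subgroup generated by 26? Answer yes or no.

yes

⟨26⟩ has order 6; its elements mod 31 are {1, 5, 6, 25, 26, 30}.
6 is in this set.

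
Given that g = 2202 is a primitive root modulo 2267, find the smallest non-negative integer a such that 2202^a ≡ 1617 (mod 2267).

119

Baby-step giant-step with m = ceil(sqrt(2266)) = 48.
Baby table (2202^j mod 2267 for j=0..47):
  0:1  1:2202  2:1958  3:1949  4:267  5:781  6:1376  7:1240
  8:1012  9:2230  10:138  11:98  12:431  13:1456  14:574  15:1229
  16:1727  17:1095  18:1369  19:1695  20:908  21:2189  22:536  23:1432
  24:2134  25:1844  26:291  27:1488  28:761  29:409  30:619  31:571
  32:1424  33:387  34:2049  35:568  36:1619  37:1314  38:736  39:2034
  40:1543  41:1720  42:1550  43:1265  44:1654  45:1306  46:1256  47:2239
Giant step factor: 2202^(-48) ≡ 71 (mod 2267).
Scan 1617·71^i mod 2267 for i = 0, 1, …:
  i=0: 1617   i=1: 1457   i=2: 1432
Match at i=2, j=23: a = 2·48 + 23 = 119.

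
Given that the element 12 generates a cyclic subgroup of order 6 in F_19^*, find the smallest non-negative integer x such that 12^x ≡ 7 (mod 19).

4

Successive powers of 12 modulo 19:
  12^0=1  12^1=12  12^2=11  12^3=18  12^4=7
So 12^4 ≡ 7 (mod 19), giving x = 4.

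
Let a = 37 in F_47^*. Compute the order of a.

The order of 37 must divide p − 1 = 46 = 2 · 23.
Divisors: 1, 2, 23, 46.
Check each in increasing order: 37^1 ≡ 37;  37^2 ≡ 6;  37^23 ≡ 1.
Smallest exponent giving 1 is 23.

23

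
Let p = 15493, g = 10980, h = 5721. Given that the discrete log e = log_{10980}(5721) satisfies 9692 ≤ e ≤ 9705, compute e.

9701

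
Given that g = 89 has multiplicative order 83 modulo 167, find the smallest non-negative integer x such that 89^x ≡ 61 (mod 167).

36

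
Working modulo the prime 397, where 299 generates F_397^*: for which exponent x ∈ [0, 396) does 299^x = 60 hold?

255

Baby-step giant-step with m = ceil(sqrt(396)) = 20.
Baby table (299^j mod 397 for j=0..19):
  0:1  1:299  2:76  3:95  4:218  5:74  6:291  7:66
  8:281  9:252  10:315  11:96  12:120  13:150  14:386  15:284
  16:355  17:146  18:381  19:377
Giant step factor: 299^(-20) ≡ 127 (mod 397).
Scan 60·127^i mod 397 for i = 0, 1, …:
  i=0: 60   i=1: 77   i=2: 251   i=3: 117
  i=4: 170   i=5: 152   i=6: 248   i=7: 133
  i=8: 217   i=9: 166   i=10: 41   i=11: 46
  i=12: 284
Match at i=12, j=15: x = 12·20 + 15 = 255.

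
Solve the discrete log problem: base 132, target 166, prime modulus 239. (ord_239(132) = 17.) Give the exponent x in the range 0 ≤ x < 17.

10

Successive powers of 132 modulo 239:
  132^0=1  132^1=132  132^2=216  132^3=71  132^4=51  132^5=40
  132^6=22  132^7=36  132^8=211  132^9=128  132^10=166
So 132^10 ≡ 166 (mod 239), giving x = 10.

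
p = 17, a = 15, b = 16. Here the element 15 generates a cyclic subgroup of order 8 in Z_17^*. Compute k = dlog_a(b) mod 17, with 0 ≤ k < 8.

Successive powers of 15 modulo 17:
  15^0=1  15^1=15  15^2=4  15^3=9  15^4=16
So 15^4 ≡ 16 (mod 17), giving k = 4.

4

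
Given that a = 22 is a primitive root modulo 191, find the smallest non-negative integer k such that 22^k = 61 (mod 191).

Baby-step giant-step with m = ceil(sqrt(190)) = 14.
Baby table (22^j mod 191 for j=0..13):
  0:1  1:22  2:102  3:143  4:90  5:70  6:12  7:73
  8:78  9:188  10:125  11:76  12:144  13:112
Giant step factor: 22^(-14) ≡ 10 (mod 191).
Scan 61·10^i mod 191 for i = 0, 1, …:
  i=0: 61   i=1: 37   i=2: 179   i=3: 71
  i=4: 137   i=5: 33   i=6: 139   i=7: 53
  i=8: 148   i=9: 143
Match at i=9, j=3: k = 9·14 + 3 = 129.

129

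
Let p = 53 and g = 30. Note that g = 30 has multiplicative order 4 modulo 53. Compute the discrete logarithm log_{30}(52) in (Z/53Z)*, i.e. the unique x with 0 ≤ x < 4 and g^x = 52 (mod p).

2

Successive powers of 30 modulo 53:
  30^0=1  30^1=30  30^2=52
So 30^2 ≡ 52 (mod 53), giving x = 2.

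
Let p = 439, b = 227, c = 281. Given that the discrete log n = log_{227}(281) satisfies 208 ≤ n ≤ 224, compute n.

208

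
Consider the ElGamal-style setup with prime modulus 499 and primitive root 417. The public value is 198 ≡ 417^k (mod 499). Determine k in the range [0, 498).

68

Baby-step giant-step with m = ceil(sqrt(498)) = 23.
Baby table (417^j mod 499 for j=0..22):
  0:1  1:417  2:237  3:27  4:281  5:411  6:230  7:102
  8:119  9:222  10:259  11:219  12:6  13:7  14:424  15:162
  16:189  17:470  18:382  19:113  20:215  21:334  22:57
Giant step factor: 417^(-23) ≡ 469 (mod 499).
Scan 198·469^i mod 499 for i = 0, 1, …:
  i=0: 198   i=1: 48   i=2: 57
Match at i=2, j=22: k = 2·23 + 22 = 68.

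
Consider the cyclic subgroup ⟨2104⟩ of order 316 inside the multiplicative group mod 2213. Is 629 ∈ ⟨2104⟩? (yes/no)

no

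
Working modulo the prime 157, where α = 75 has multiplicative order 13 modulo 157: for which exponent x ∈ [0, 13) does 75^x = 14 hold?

Successive powers of 75 modulo 157:
  75^0=1  75^1=75  75^2=130  75^3=16  75^4=101  75^5=39
  75^6=99  75^7=46  75^8=153  75^9=14
So 75^9 ≡ 14 (mod 157), giving x = 9.

9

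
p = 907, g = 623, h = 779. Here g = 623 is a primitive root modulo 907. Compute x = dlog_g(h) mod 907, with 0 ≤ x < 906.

310

Baby-step giant-step with m = ceil(sqrt(906)) = 31.
Baby table (623^j mod 907 for j=0..30):
  0:1  1:623  2:840  3:888  4:861  5:366  6:361  7:874
  8:302  9:397  10:627  11:611  12:620  13:785  14:182  15:11
  16:504  17:170  18:698  19:401  20:398  21:343  22:544  23:601
  24:739  25:548  26:372  27:471  28:472  29:188  30:121
Giant step factor: 623^(-31) ≡ 578 (mod 907).
Scan 779·578^i mod 907 for i = 0, 1, …:
  i=0: 779   i=1: 390   i=2: 484   i=3: 396
  i=4: 324   i=5: 430   i=6: 22   i=7: 18
  i=8: 427   i=9: 102   i=10: 1
Match at i=10, j=0: x = 10·31 + 0 = 310.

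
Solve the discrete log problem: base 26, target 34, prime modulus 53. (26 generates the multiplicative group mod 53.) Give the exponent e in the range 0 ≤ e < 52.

Successive powers of 26 modulo 53:
  26^0=1  26^1=26  26^2=40  26^3=33  26^4=10  26^5=48
  26^6=29  26^7=12  26^8=47  26^9=3  26^10=25  26^11=14
  26^12=46  26^13=30  26^14=38  26^15=34
So 26^15 ≡ 34 (mod 53), giving e = 15.

15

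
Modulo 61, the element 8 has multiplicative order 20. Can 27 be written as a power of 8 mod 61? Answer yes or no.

yes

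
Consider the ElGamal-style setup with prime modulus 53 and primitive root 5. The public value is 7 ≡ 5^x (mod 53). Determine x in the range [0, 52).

18

Successive powers of 5 modulo 53:
  5^0=1  5^1=5  5^2=25  5^3=19  5^4=42  5^5=51
  5^6=43  5^7=3  5^8=15  5^9=22  5^10=4  5^11=20
  5^12=47  5^13=23  5^14=9  5^15=45  5^16=13  5^17=12
  5^18=7
So 5^18 ≡ 7 (mod 53), giving x = 18.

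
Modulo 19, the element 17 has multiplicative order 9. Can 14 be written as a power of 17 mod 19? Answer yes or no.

no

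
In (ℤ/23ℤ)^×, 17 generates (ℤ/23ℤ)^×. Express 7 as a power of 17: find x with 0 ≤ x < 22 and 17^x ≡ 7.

Successive powers of 17 modulo 23:
  17^0=1  17^1=17  17^2=13  17^3=14  17^4=8  17^5=21
  17^6=12  17^7=20  17^8=18  17^9=7
So 17^9 ≡ 7 (mod 23), giving x = 9.

9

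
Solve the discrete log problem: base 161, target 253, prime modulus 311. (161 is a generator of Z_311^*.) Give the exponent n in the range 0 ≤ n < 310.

86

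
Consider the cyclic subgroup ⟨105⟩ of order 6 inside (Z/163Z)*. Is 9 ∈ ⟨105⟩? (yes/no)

⟨105⟩ has order 6; its elements mod 163 are {1, 58, 59, 104, 105, 162}.
9 is not in this set.

no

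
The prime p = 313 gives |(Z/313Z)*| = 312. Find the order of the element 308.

The order of 308 must divide p − 1 = 312 = 2^3 · 3 · 13.
Divisors: 1, 2, 3, 4, 6, 8, 12, 13, 24, 26, 39, 52, 78, 104, 156, 312.
Check each in increasing order: 308^1 ≡ 308;  308^2 ≡ 25;  308^3 ≡ 188;  308^4 ≡ 312;  308^6 ≡ 288;  308^8 ≡ 1.
Smallest exponent giving 1 is 8.

8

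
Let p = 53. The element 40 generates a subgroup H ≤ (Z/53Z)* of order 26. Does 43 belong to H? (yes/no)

43 ∈ ⟨40⟩ iff 43^26 ≡ 1 (mod 53), since |⟨40⟩| = 26.
43^26 mod 53 = 1.
Since 1 = 1, 43 lies in the subgroup.

yes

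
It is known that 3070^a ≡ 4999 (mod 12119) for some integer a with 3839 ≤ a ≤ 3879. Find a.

Compute 3070^3839 mod 12119 = 10290, then multiply by 3070 repeatedly:
  3070^3839=10290  3070^3840=8186  3070^3841=8333  3070^3842=11220  3070^3843=3202
  3070^3844=1631  3070^3845=2023  3070^3846=5682  3070^3847=4499  3070^3848=8389
  3070^3849=1355  3070^3850=3033  3070^3851=3918  3070^3852=6212  3070^3853=7653
  3070^3854=8088  3070^3855=10448  3070^3856=8486  3070^3857=8289  3070^3858=9449
  3070^3859=7663  3070^3860=2431  3070^3861=9985  3070^3862=4999
Found 4999 at exponent 3862.

3862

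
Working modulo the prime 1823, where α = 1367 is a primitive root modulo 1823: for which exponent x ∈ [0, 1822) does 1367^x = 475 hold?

132

Baby-step giant-step with m = ceil(sqrt(1822)) = 43.
Baby table (1367^j mod 1823 for j=0..42):
  0:1  1:1367  2:114  3:883  4:235  5:397  6:1268  7:1506
  8:535  9:322  10:831  11:248  12:1761  13:927  14:224  15:1767
  16:14  17:908  18:1596  19:1424  20:1467  21:89  22:1345  23:1031
  24:198  25:862  26:696  27:1649  28:955  29:217  30:1313  31:1039
  32:196  33:1774  34:468  35:1706  36:485  37:1246  38:600  39:1673
  40:949  41:1130  42:629
Giant step factor: 1367^(-43) ≡ 1481 (mod 1823).
Scan 475·1481^i mod 1823 for i = 0, 1, …:
  i=0: 475   i=1: 1620   i=2: 152   i=3: 883
Match at i=3, j=3: x = 3·43 + 3 = 132.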